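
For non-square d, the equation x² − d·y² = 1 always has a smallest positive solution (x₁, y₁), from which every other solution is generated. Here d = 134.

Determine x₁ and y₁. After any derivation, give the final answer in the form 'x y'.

d=134: √d = [11; 1,1,2,1,3,…,1,1,22] (ℓ=14, even), read p_13/q_13
step 0: (11, 1)  from 11·(1,0) + (0,1)
…
step 2: (23, 2)  from 1·(12,1) + (11,1)
step 3: (58, 5)  from 2·(23,2) + (12,1)
…
step 6: (382, 33)  from 1·(301,26) + (81,7)
…
step 9: (17630, 1523)  from 3·(4503,389) + (4121,356)
step 10: (22133, 1912)  from 1·(17630,1523) + (4503,389)
step 11: (61896, 5347)  from 2·(22133,1912) + (17630,1523)
step 12: (84029, 7259)  from 1·(61896,5347) + (22133,1912)
step 13: (145925, 12606)  from 1·(84029,7259) + (61896,5347)
→ (145925, 12606).  Check: 145925²=21294105625, 134·12606²=21294105624, difference 1.

145925 12606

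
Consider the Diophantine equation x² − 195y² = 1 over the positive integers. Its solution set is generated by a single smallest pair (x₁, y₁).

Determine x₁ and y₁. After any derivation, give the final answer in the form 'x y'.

√195 = [13; 1,26, …], period ℓ=2 (even) → k=1
a_0=13:  p_0=13·1+0=13,  q_0=13·0+1=1
a_1=1:  p_1=1·13+1=14,  q_1=1·1+0=1
(x₁, y₁) = (14, 1);  14² − 195·1² = 1 ✓

14 1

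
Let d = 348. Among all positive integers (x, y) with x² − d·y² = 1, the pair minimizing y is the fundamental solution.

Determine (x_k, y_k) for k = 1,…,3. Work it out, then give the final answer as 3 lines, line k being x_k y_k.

1567 84
4910977 263256
15391000351 825044220

√348 → a₀=18, period (1,1,1,8,1,1,1,36); ℓ=8 even so k=7
step 0: (18, 1)  from 18·(1,0) + (0,1)
step 1: (19, 1)  from 1·(18,1) + (1,0)
step 2: (37, 2)  from 1·(19,1) + (18,1)
…
step 4: (485, 26)  from 8·(56,3) + (37,2)
step 5: (541, 29)  from 1·(485,26) + (56,3)
step 6: (1026, 55)  from 1·(541,29) + (485,26)
step 7: (1567, 84)  from 1·(1026,55) + (541,29)
fundamental: x₁=1567, y₁=84  (since 2455489 − 348·7056 = 1)
(1567+84√348)^2 = 4910977 + 263256√348
(1567+84√348)^3 = 15391000351 + 825044220√348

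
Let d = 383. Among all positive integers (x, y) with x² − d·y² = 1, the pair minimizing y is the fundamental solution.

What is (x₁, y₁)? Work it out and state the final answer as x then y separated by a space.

d=383: √d = [19; 1,1,3,19,3,1,1,38] (ℓ=8, even), read p_7/q_7
step 0: (19, 1)  from 19·(1,0) + (0,1)
step 1: (20, 1)  from 1·(19,1) + (1,0)
…
step 3: (137, 7)  from 3·(39,2) + (20,1)
step 4: (2642, 135)  from 19·(137,7) + (39,2)
…
step 6: (10705, 547)  from 1·(8063,412) + (2642,135)
step 7: (18768, 959)  from 1·(10705,547) + (8063,412)
(x₁, y₁) = (18768, 959);  18768² − 383·959² = 1 ✓

18768 959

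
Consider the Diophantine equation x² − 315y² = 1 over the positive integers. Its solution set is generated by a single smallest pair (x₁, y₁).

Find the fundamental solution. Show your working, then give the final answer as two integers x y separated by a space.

71 4

[17; 1,2,1,34] for √315; ℓ=4 ⇒ convergent index 3
step 0: (17, 1)  from 17·(1,0) + (0,1)
…
step 2: (53, 3)  from 2·(18,1) + (17,1)
step 3: (71, 4)  from 1·(53,3) + (18,1)
(x₁, y₁) = (71, 4);  71² − 315·4² = 1 ✓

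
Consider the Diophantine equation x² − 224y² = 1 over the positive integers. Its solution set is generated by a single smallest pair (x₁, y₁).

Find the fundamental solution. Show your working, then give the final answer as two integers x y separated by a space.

15 1

d=224: √d = [14; 1,28] (ℓ=2, even), read p_1/q_1
a_0=14:  p_0=14·1+0=14,  q_0=14·0+1=1
a_1=1:  p_1=1·14+1=15,  q_1=1·1+0=1
fundamental: x₁=15, y₁=1  (since 225 − 224·1 = 1)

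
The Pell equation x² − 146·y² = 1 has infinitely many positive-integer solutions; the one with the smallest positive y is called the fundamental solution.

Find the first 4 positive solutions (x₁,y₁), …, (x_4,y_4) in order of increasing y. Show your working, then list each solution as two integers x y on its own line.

√146 → a₀=12, period (12,24); ℓ=2 even so k=1
i=0: a=12 ⇒ p=12, q=1
i=1: a=12 ⇒ p=145, q=12
→ (145, 12).  Check: 145²=21025, 146·12²=21024, difference 1.
k=2:  x_2 = 145·145+146·12·12 = 42049,  y_2 = 145·12+12·145 = 3480
k=3:  x_3 = 145·42049+146·12·3480 = 12194065,  y_3 = 145·3480+12·42049 = 1009188
k=4:  x_4 = 145·12194065+146·12·1009188 = 3536236801,  y_4 = 145·1009188+12·12194065 = 292661040

145 12
42049 3480
12194065 1009188
3536236801 292661040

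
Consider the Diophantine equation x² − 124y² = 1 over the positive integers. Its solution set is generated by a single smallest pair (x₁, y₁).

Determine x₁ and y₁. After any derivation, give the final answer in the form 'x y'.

d=124: √d = [11; 7,2,1,1,1,…,2,7,22] (ℓ=16, even), read p_15/q_15
i=0: a=11 ⇒ p=11, q=1
…
i=5: a=1 ⇒ p=657, q=59
…
i=8: a=4 ⇒ p=14543, q=1306
…
i=10: a=3 ⇒ p=67292, q=6043
i=11: a=1 ⇒ p=84875, q=7622
i=12: a=1 ⇒ p=152167, q=13665
…
i=14: a=2 ⇒ p=626251, q=56239
i=15: a=7 ⇒ p=4620799, q=414960
fundamental: x₁=4620799, y₁=414960  (since 21351783398401 − 124·172191801600 = 1)

4620799 414960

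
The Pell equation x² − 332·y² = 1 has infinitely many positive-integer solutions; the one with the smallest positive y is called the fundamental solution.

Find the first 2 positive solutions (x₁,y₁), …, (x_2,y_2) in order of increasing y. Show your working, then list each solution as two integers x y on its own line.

13447 738
361643617 19847772

d=332: √d = [18; 4,1,1,8,1,1,4,36] (ℓ=8, even), read p_7/q_7
k=0  a_k=18  p_k/q_k = 18/1
k=1  a_k=4  p_k/q_k = 73/4
…
k=3  a_k=1  p_k/q_k = 164/9
k=4  a_k=8  p_k/q_k = 1403/77
k=5  a_k=1  p_k/q_k = 1567/86
k=6  a_k=1  p_k/q_k = 2970/163
k=7  a_k=4  p_k/q_k = 13447/738
fundamental: x₁=13447, y₁=738  (since 180821809 − 332·544644 = 1)
(13447+738√332)^2 = 361643617 + 19847772√332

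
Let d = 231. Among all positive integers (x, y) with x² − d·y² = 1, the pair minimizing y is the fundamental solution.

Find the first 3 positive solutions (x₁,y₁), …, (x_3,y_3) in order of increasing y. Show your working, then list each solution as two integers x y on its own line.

d=231: √d = [15; 5,30] (ℓ=2, even), read p_1/q_1
step 0: (15, 1)  from 15·(1,0) + (0,1)
step 1: (76, 5)  from 5·(15,1) + (1,0)
→ (76, 5).  Check: 76²=5776, 231·5²=5775, difference 1.
n=2: (76,5)∘(76,5) = (76·76+231·5·5, 76·5+5·76) = (11551,760)
n=3: (11551,760)∘(76,5) = (76·11551+231·5·760, 76·760+5·11551) = (1755676,115515)

76 5
11551 760
1755676 115515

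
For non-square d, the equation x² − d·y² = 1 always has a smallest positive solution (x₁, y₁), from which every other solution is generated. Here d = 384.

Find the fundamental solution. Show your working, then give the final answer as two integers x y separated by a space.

[19; 1,1,2,9,2,1,1,38] for √384; ℓ=8 ⇒ convergent index 7
a_0=19:  p_0=19·1+0=19,  q_0=19·0+1=1
…
a_2=1:  p_2=1·20+19=39,  q_2=1·1+1=2
a_3=2:  p_3=2·39+20=98,  q_3=2·2+1=5
a_4=9:  p_4=9·98+39=921,  q_4=9·5+2=47
…
a_6=1:  p_6=1·1940+921=2861,  q_6=1·99+47=146
a_7=1:  p_7=1·2861+1940=4801,  q_7=1·146+99=245
→ (4801, 245).  Check: 4801²=23049601, 384·245²=23049600, difference 1.

4801 245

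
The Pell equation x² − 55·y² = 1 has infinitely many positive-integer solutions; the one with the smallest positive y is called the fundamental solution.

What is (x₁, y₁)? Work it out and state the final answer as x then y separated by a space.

89 12

d=55: √d = [7; 2,2,2,14] (ℓ=4, even), read p_3/q_3
k=0  a_k=7  p_k/q_k = 7/1
k=1  a_k=2  p_k/q_k = 15/2
k=2  a_k=2  p_k/q_k = 37/5
k=3  a_k=2  p_k/q_k = 89/12
fundamental: x₁=89, y₁=12  (since 7921 − 55·144 = 1)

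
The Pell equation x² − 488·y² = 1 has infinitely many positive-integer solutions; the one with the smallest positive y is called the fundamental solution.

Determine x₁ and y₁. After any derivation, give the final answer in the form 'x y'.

243 11

√488 → a₀=22, period (11,44); ℓ=2 even so k=1
step 0: (22, 1)  from 22·(1,0) + (0,1)
step 1: (243, 11)  from 11·(22,1) + (1,0)
(x₁, y₁) = (243, 11);  243² − 488·11² = 1 ✓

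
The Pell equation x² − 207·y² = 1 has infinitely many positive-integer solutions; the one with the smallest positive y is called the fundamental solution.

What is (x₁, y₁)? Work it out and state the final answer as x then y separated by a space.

1151 80

d=207: √d = [14; 2,1,1,2,1,1,2,28] (ℓ=8, even), read p_7/q_7
k=0  a_k=14  p_k/q_k = 14/1
k=1  a_k=2  p_k/q_k = 29/2
…
k=3  a_k=1  p_k/q_k = 72/5
k=4  a_k=2  p_k/q_k = 187/13
…
k=6  a_k=1  p_k/q_k = 446/31
k=7  a_k=2  p_k/q_k = 1151/80
(x₁, y₁) = (1151, 80);  1151² − 207·80² = 1 ✓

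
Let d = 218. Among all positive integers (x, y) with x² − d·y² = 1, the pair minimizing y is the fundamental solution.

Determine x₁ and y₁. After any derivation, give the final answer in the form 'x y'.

126003 8534

d=218: √d = [14; 1,3,3,1,28] (ℓ=5, odd), read p_9/q_9
i=0: a=14 ⇒ p=14, q=1
i=1: a=1 ⇒ p=15, q=1
…
i=3: a=3 ⇒ p=192, q=13
i=4: a=1 ⇒ p=251, q=17
i=5: a=28 ⇒ p=7220, q=489
…
i=7: a=3 ⇒ p=29633, q=2007
i=8: a=3 ⇒ p=96370, q=6527
i=9: a=1 ⇒ p=126003, q=8534
(x₁, y₁) = (126003, 8534);  126003² − 218·8534² = 1 ✓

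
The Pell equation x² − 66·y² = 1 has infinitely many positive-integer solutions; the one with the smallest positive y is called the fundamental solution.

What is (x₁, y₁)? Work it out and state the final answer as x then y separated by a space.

65 8

d=66: √d = [8; 8,16] (ℓ=2, even), read p_1/q_1
a_0=8:  p_0=8·1+0=8,  q_0=8·0+1=1
a_1=8:  p_1=8·8+1=65,  q_1=8·1+0=8
fundamental: x₁=65, y₁=8  (since 4225 − 66·64 = 1)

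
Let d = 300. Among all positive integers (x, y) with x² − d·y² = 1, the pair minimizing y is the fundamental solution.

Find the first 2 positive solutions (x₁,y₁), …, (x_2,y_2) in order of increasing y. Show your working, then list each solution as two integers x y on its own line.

√300 = [17; 3,8,3,34, …], period ℓ=4 (even) → k=3
i=0: a=17 ⇒ p=17, q=1
i=1: a=3 ⇒ p=52, q=3
i=2: a=8 ⇒ p=433, q=25
i=3: a=3 ⇒ p=1351, q=78
fundamental: x₁=1351, y₁=78  (since 1825201 − 300·6084 = 1)
(x_2, y_2) = (1351·1351 + 300·78·78, 1351·78 + 78·1351) = (3650401, 210756)

1351 78
3650401 210756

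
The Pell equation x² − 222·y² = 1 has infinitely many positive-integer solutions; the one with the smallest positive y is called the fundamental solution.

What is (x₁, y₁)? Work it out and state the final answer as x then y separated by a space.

√222 = [14; 1,8,1,28, …], period ℓ=4 (even) → k=3
i=0: a=14 ⇒ p=14, q=1
i=1: a=1 ⇒ p=15, q=1
i=2: a=8 ⇒ p=134, q=9
i=3: a=1 ⇒ p=149, q=10
(x₁, y₁) = (149, 10);  149² − 222·10² = 1 ✓

149 10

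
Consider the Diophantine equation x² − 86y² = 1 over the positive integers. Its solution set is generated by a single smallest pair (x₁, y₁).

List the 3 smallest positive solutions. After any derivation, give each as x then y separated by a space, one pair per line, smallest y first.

10405 1122
216528049 23348820
4505948689285 485888943078

√86 = [9; 3,1,1,1,8,1,1,1,3,18, …], period ℓ=10 (even) → k=9
a_0=9:  p_0=9·1+0=9,  q_0=9·0+1=1
…
a_2=1:  p_2=1·28+9=37,  q_2=1·3+1=4
…
a_5=8:  p_5=8·102+65=881,  q_5=8·11+7=95
…
a_7=1:  p_7=1·983+881=1864,  q_7=1·106+95=201
a_8=1:  p_8=1·1864+983=2847,  q_8=1·201+106=307
a_9=3:  p_9=3·2847+1864=10405,  q_9=3·307+201=1122
(x₁, y₁) = (10405, 1122);  10405² − 86·1122² = 1 ✓
(x_2, y_2) = (10405·10405 + 86·1122·1122, 10405·1122 + 1122·10405) = (216528049, 23348820)
(x_3, y_3) = (10405·216528049 + 86·1122·23348820, 10405·23348820 + 1122·216528049) = (4505948689285, 485888943078)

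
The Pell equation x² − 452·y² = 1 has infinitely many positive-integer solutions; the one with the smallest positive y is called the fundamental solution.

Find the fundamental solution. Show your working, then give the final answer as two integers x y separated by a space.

1204353 56648

√452 = [21; 3,1,5,3,10,3,5,1,3,42, …], period ℓ=10 (even) → k=9
k=0  a_k=21  p_k/q_k = 21/1
…
k=3  a_k=5  p_k/q_k = 489/23
k=4  a_k=3  p_k/q_k = 1552/73
k=5  a_k=10  p_k/q_k = 16009/753
k=6  a_k=3  p_k/q_k = 49579/2332
k=7  a_k=5  p_k/q_k = 263904/12413
k=8  a_k=1  p_k/q_k = 313483/14745
k=9  a_k=3  p_k/q_k = 1204353/56648
fundamental: x₁=1204353, y₁=56648  (since 1450466148609 − 452·3208995904 = 1)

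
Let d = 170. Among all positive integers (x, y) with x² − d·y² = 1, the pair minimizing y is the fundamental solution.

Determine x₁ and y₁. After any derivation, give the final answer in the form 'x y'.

339 26

√170 = [13; 26, …], period ℓ=1 (odd) → k=1
step 0: (13, 1)  from 13·(1,0) + (0,1)
step 1: (339, 26)  from 26·(13,1) + (1,0)
fundamental: x₁=339, y₁=26  (since 114921 − 170·676 = 1)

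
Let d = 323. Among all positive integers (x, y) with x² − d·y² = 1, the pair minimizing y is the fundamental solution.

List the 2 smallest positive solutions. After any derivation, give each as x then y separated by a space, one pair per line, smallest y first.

√323 = [17; 1,34, …], period ℓ=2 (even) → k=1
i=0: a=17 ⇒ p=17, q=1
i=1: a=1 ⇒ p=18, q=1
fundamental: x₁=18, y₁=1  (since 324 − 323·1 = 1)
(18+1√323)^2 = 647 + 36√323

18 1
647 36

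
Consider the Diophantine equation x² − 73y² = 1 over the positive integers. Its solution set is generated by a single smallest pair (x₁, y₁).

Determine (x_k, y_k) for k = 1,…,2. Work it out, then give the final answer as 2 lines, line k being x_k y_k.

2281249 267000
10408194000001 1218186966000

√73 → a₀=8, period (1,1,5,5,1,1,16); ℓ=7 odd so k=13
step 0: (8, 1)  from 8·(1,0) + (0,1)
…
step 2: (17, 2)  from 1·(9,1) + (8,1)
step 3: (94, 11)  from 5·(17,2) + (9,1)
…
step 5: (581, 68)  from 1·(487,57) + (94,11)
…
step 9: (36406, 4261)  from 1·(18737,2193) + (17669,2068)
step 10: (200767, 23498)  from 5·(36406,4261) + (18737,2193)
step 11: (1040241, 121751)  from 5·(200767,23498) + (36406,4261)
step 12: (1241008, 145249)  from 1·(1040241,121751) + (200767,23498)
step 13: (2281249, 267000)  from 1·(1241008,145249) + (1040241,121751)
fundamental: x₁=2281249, y₁=267000  (since 5204097000001 − 73·71289000000 = 1)
n=2: (2281249,267000)∘(2281249,267000) = (2281249·2281249+73·267000·267000, 2281249·267000+267000·2281249) = (10408194000001,1218186966000)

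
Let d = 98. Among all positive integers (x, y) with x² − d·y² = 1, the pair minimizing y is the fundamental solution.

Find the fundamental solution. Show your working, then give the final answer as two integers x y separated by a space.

99 10

d=98: √d = [9; 1,8,1,18] (ℓ=4, even), read p_3/q_3
a_0=9:  p_0=9·1+0=9,  q_0=9·0+1=1
…
a_2=8:  p_2=8·10+9=89,  q_2=8·1+1=9
a_3=1:  p_3=1·89+10=99,  q_3=1·9+1=10
(x₁, y₁) = (99, 10);  99² − 98·10² = 1 ✓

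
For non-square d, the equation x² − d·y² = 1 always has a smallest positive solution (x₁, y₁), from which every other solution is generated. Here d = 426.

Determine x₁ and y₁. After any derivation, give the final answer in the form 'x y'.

√426 = [20; 1,1,1,3,2,6,2,3,1,1,1,40, …], period ℓ=12 (even) → k=11
step 0: (20, 1)  from 20·(1,0) + (0,1)
…
step 10: (56780, 2751)  from 1·(31971,1549) + (24809,1202)
step 11: (88751, 4300)  from 1·(56780,2751) + (31971,1549)
→ (88751, 4300).  Check: 88751²=7876740001, 426·4300²=7876740000, difference 1.

88751 4300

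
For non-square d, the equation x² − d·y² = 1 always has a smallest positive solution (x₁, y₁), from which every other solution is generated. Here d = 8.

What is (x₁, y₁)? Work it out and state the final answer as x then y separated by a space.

d=8: √d = [2; 1,4] (ℓ=2, even), read p_1/q_1
step 0: (2, 1)  from 2·(1,0) + (0,1)
step 1: (3, 1)  from 1·(2,1) + (1,0)
fundamental: x₁=3, y₁=1  (since 9 − 8·1 = 1)

3 1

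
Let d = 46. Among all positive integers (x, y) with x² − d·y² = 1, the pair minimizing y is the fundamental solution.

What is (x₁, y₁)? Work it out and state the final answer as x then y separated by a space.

24335 3588

√46 → a₀=6, period (1,3,1,1,2,6,2,1,1,3,1,12); ℓ=12 even so k=11
i=0: a=6 ⇒ p=6, q=1
i=1: a=1 ⇒ p=7, q=1
…
i=4: a=1 ⇒ p=61, q=9
…
i=6: a=6 ⇒ p=997, q=147
i=7: a=2 ⇒ p=2150, q=317
i=8: a=1 ⇒ p=3147, q=464
i=9: a=1 ⇒ p=5297, q=781
i=10: a=3 ⇒ p=19038, q=2807
i=11: a=1 ⇒ p=24335, q=3588
fundamental: x₁=24335, y₁=3588  (since 592192225 − 46·12873744 = 1)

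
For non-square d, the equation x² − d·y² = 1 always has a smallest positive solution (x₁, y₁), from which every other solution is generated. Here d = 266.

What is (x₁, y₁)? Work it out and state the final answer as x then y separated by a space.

685 42

d=266: √d = [16; 3,4,3,32] (ℓ=4, even), read p_3/q_3
i=0: a=16 ⇒ p=16, q=1
…
i=2: a=4 ⇒ p=212, q=13
i=3: a=3 ⇒ p=685, q=42
fundamental: x₁=685, y₁=42  (since 469225 − 266·1764 = 1)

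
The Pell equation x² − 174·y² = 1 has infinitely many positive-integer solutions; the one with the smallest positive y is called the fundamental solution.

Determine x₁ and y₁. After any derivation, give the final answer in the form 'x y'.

√174 = [13; 5,4,5,26, …], period ℓ=4 (even) → k=3
a_0=13:  p_0=13·1+0=13,  q_0=13·0+1=1
a_1=5:  p_1=5·13+1=66,  q_1=5·1+0=5
a_2=4:  p_2=4·66+13=277,  q_2=4·5+1=21
a_3=5:  p_3=5·277+66=1451,  q_3=5·21+5=110
fundamental: x₁=1451, y₁=110  (since 2105401 − 174·12100 = 1)

1451 110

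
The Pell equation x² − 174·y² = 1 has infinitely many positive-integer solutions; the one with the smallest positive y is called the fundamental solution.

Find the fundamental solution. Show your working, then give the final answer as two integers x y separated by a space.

1451 110

√174 → a₀=13, period (5,4,5,26); ℓ=4 even so k=3
k=0  a_k=13  p_k/q_k = 13/1
k=1  a_k=5  p_k/q_k = 66/5
k=2  a_k=4  p_k/q_k = 277/21
k=3  a_k=5  p_k/q_k = 1451/110
fundamental: x₁=1451, y₁=110  (since 2105401 − 174·12100 = 1)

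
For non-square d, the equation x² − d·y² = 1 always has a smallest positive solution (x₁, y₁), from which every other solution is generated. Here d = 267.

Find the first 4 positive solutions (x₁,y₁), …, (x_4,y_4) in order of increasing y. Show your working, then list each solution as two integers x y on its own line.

d=267: √d = [16; 2,1,15,1,2,32] (ℓ=6, even), read p_5/q_5
step 0: (16, 1)  from 16·(1,0) + (0,1)
…
step 4: (817, 50)  from 1·(768,47) + (49,3)
step 5: (2402, 147)  from 2·(817,50) + (768,47)
(x₁, y₁) = (2402, 147);  2402² − 267·147² = 1 ✓
k=2:  x_2 = 2402·2402+267·147·147 = 11539207,  y_2 = 2402·147+147·2402 = 706188
k=3:  x_3 = 2402·11539207+267·147·706188 = 55434348026,  y_3 = 2402·706188+147·11539207 = 3392527005
k=4:  x_4 = 2402·55434348026+267·147·3392527005 = 266306596377697,  y_4 = 2402·3392527005+147·55434348026 = 16297699025832

2402 147
11539207 706188
55434348026 3392527005
266306596377697 16297699025832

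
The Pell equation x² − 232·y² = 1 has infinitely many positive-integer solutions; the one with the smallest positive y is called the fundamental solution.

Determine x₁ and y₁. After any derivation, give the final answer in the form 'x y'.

√232 → a₀=15, period (4,3,7,3,4,30); ℓ=6 even so k=5
k=0  a_k=15  p_k/q_k = 15/1
…
k=4  a_k=3  p_k/q_k = 4539/298
k=5  a_k=4  p_k/q_k = 19603/1287
(x₁, y₁) = (19603, 1287);  19603² − 232·1287² = 1 ✓

19603 1287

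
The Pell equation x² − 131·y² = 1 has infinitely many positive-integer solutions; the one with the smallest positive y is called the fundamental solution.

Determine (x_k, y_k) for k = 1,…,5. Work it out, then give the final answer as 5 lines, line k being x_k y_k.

√131 → a₀=11, period (2,4,11,4,2,22); ℓ=6 even so k=5
k=0  a_k=11  p_k/q_k = 11/1
k=1  a_k=2  p_k/q_k = 23/2
k=2  a_k=4  p_k/q_k = 103/9
k=3  a_k=11  p_k/q_k = 1156/101
k=4  a_k=4  p_k/q_k = 4727/413
k=5  a_k=2  p_k/q_k = 10610/927
(x₁, y₁) = (10610, 927);  10610² − 131·927² = 1 ✓
k=2:  x_2 = 10610·10610+131·927·927 = 225144199,  y_2 = 10610·927+927·10610 = 19670940
k=3:  x_3 = 10610·225144199+131·927·19670940 = 4777559892170,  y_3 = 10610·19670940+927·225144199 = 417417345873
k=4:  x_4 = 10610·4777559892170+131·927·417417345873 = 101379820686703201,  y_4 = 10610·417417345873+927·4777559892170 = 8857596059754120
k=5:  x_5 = 10610·101379820686703201+131·927·8857596059754120 = 2151279790194282033050,  y_5 = 10610·8857596059754120+927·101379820686703201 = 187958187970565080527

10610 927
225144199 19670940
4777559892170 417417345873
101379820686703201 8857596059754120
2151279790194282033050 187958187970565080527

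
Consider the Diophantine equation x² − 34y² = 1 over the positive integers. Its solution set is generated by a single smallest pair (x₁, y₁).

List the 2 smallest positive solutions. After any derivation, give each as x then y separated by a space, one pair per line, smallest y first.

d=34: √d = [5; 1,4,1,10] (ℓ=4, even), read p_3/q_3
k=0  a_k=5  p_k/q_k = 5/1
k=1  a_k=1  p_k/q_k = 6/1
k=2  a_k=4  p_k/q_k = 29/5
k=3  a_k=1  p_k/q_k = 35/6
→ (35, 6).  Check: 35²=1225, 34·6²=1224, difference 1.
n=2: (35,6)∘(35,6) = (35·35+34·6·6, 35·6+6·35) = (2449,420)

35 6
2449 420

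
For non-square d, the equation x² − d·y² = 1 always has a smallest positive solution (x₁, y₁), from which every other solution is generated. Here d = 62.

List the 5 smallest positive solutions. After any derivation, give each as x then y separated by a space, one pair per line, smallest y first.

[7; 1,6,1,14] for √62; ℓ=4 ⇒ convergent index 3
k=0  a_k=7  p_k/q_k = 7/1
…
k=2  a_k=6  p_k/q_k = 55/7
k=3  a_k=1  p_k/q_k = 63/8
fundamental: x₁=63, y₁=8  (since 3969 − 62·64 = 1)
n=2: (63,8)∘(63,8) = (63·63+62·8·8, 63·8+8·63) = (7937,1008)
n=3: (7937,1008)∘(63,8) = (63·7937+62·8·1008, 63·1008+8·7937) = (999999,127000)
n=4: (999999,127000)∘(63,8) = (63·999999+62·8·127000, 63·127000+8·999999) = (125991937,16000992)
n=5: (125991937,16000992)∘(63,8) = (63·125991937+62·8·16000992, 63·16000992+8·125991937) = (15873984063,2015997992)

63 8
7937 1008
999999 127000
125991937 16000992
15873984063 2015997992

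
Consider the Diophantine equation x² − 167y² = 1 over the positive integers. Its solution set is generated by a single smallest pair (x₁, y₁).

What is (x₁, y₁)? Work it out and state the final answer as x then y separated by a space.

168 13

[12; 1,11,1,24] for √167; ℓ=4 ⇒ convergent index 3
i=0: a=12 ⇒ p=12, q=1
…
i=2: a=11 ⇒ p=155, q=12
i=3: a=1 ⇒ p=168, q=13
→ (168, 13).  Check: 168²=28224, 167·13²=28223, difference 1.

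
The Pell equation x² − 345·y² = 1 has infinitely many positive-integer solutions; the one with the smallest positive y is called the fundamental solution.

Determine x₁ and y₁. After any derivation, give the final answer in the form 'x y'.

6761 364

[18; 1,1,2,1,6,1,2,1,1,36] for √345; ℓ=10 ⇒ convergent index 9
i=0: a=18 ⇒ p=18, q=1
i=1: a=1 ⇒ p=19, q=1
…
i=3: a=2 ⇒ p=93, q=5
i=4: a=1 ⇒ p=130, q=7
…
i=6: a=1 ⇒ p=1003, q=54
…
i=8: a=1 ⇒ p=3882, q=209
i=9: a=1 ⇒ p=6761, q=364
fundamental: x₁=6761, y₁=364  (since 45711121 − 345·132496 = 1)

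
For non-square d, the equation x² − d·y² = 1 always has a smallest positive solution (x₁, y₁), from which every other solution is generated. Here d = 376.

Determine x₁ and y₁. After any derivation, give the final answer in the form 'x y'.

√376 → a₀=19, period (2,1,1,3,1,…,1,2,38); ℓ=16 even so k=15
a_0=19:  p_0=19·1+0=19,  q_0=19·0+1=1
…
a_3=1:  p_3=1·58+39=97,  q_3=1·3+2=5
a_4=3:  p_4=3·97+58=349,  q_4=3·5+3=18
a_5=1:  p_5=1·349+97=446,  q_5=1·18+5=23
a_6=2:  p_6=2·446+349=1241,  q_6=2·23+18=64
a_7=2:  p_7=2·1241+446=2928,  q_7=2·64+23=151
a_8=4:  p_8=4·2928+1241=12953,  q_8=4·151+64=668
a_9=2:  p_9=2·12953+2928=28834,  q_9=2·668+151=1487
…
a_12=3:  p_12=3·99455+70621=368986,  q_12=3·5129+3642=19029
…
a_14=1:  p_14=1·468441+368986=837427,  q_14=1·24158+19029=43187
a_15=2:  p_15=2·837427+468441=2143295,  q_15=2·43187+24158=110532
(x₁, y₁) = (2143295, 110532);  2143295² − 376·110532² = 1 ✓

2143295 110532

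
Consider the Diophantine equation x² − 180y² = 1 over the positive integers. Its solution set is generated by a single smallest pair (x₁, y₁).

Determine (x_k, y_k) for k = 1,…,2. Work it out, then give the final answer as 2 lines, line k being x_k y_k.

161 12
51841 3864

√180 = [13; 2,2,2,26, …], period ℓ=4 (even) → k=3
step 0: (13, 1)  from 13·(1,0) + (0,1)
…
step 2: (67, 5)  from 2·(27,2) + (13,1)
step 3: (161, 12)  from 2·(67,5) + (27,2)
→ (161, 12).  Check: 161²=25921, 180·12²=25920, difference 1.
k=2:  x_2 = 161·161+180·12·12 = 51841,  y_2 = 161·12+12·161 = 3864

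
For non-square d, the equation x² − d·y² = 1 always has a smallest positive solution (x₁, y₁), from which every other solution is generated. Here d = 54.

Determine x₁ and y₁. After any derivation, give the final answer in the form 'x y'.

d=54: √d = [7; 2,1,6,1,2,14] (ℓ=6, even), read p_5/q_5
i=0: a=7 ⇒ p=7, q=1
…
i=2: a=1 ⇒ p=22, q=3
…
i=4: a=1 ⇒ p=169, q=23
i=5: a=2 ⇒ p=485, q=66
(x₁, y₁) = (485, 66);  485² − 54·66² = 1 ✓

485 66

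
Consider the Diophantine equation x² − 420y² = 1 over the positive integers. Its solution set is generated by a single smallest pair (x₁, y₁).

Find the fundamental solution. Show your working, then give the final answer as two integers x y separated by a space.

41 2

d=420: √d = [20; 2,40] (ℓ=2, even), read p_1/q_1
a_0=20:  p_0=20·1+0=20,  q_0=20·0+1=1
a_1=2:  p_1=2·20+1=41,  q_1=2·1+0=2
→ (41, 2).  Check: 41²=1681, 420·2²=1680, difference 1.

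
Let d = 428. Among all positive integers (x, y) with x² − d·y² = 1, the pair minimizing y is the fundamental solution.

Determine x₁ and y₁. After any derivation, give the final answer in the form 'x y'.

1850887 89466

[20; 1,2,4,1,5,10,5,1,4,2,1,40] for √428; ℓ=12 ⇒ convergent index 11
step 0: (20, 1)  from 20·(1,0) + (0,1)
…
step 5: (1924, 93)  from 5·(331,16) + (269,13)
…
step 10: (1273708, 61567)  from 2·(577179,27899) + (119350,5769)
step 11: (1850887, 89466)  from 1·(1273708,61567) + (577179,27899)
→ (1850887, 89466).  Check: 1850887²=3425782686769, 428·89466²=3425782686768, difference 1.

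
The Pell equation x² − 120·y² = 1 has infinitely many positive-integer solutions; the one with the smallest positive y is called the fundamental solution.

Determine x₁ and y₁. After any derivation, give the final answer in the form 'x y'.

11 1

d=120: √d = [10; 1,20] (ℓ=2, even), read p_1/q_1
step 0: (10, 1)  from 10·(1,0) + (0,1)
step 1: (11, 1)  from 1·(10,1) + (1,0)
fundamental: x₁=11, y₁=1  (since 121 − 120·1 = 1)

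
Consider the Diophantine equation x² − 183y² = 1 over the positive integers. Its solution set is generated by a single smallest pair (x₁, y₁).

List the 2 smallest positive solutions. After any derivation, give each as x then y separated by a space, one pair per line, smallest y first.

[13; 1,1,8,1,1,26] for √183; ℓ=6 ⇒ convergent index 5
i=0: a=13 ⇒ p=13, q=1
i=1: a=1 ⇒ p=14, q=1
i=2: a=1 ⇒ p=27, q=2
…
i=4: a=1 ⇒ p=257, q=19
i=5: a=1 ⇒ p=487, q=36
fundamental: x₁=487, y₁=36  (since 237169 − 183·1296 = 1)
n=2: (487,36)∘(487,36) = (487·487+183·36·36, 487·36+36·487) = (474337,35064)

487 36
474337 35064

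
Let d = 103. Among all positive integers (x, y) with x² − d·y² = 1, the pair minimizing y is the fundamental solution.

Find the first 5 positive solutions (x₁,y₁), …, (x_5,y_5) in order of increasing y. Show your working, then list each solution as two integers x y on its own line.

227528 22419
103537981567 10201900464
47115579739725224 4642436017523565
21440227253936863550977 2112568364380001494176
9756504053220377800313664488 961336909616663523916230291

√103 = [10; 6,1,2,1,1,9,1,1,2,1,6,20, …], period ℓ=12 (even) → k=11
i=0: a=10 ⇒ p=10, q=1
i=1: a=6 ⇒ p=61, q=6
…
i=4: a=1 ⇒ p=274, q=27
…
i=6: a=9 ⇒ p=4567, q=450
i=7: a=1 ⇒ p=5044, q=497
…
i=10: a=1 ⇒ p=33877, q=3338
i=11: a=6 ⇒ p=227528, q=22419
→ (227528, 22419).  Check: 227528²=51768990784, 103·22419²=51768990783, difference 1.
n=2: (227528,22419)∘(227528,22419) = (227528·227528+103·22419·22419, 227528·22419+22419·227528) = (103537981567,10201900464)
n=3: (103537981567,10201900464)∘(227528,22419) = (227528·103537981567+103·22419·10201900464, 227528·10201900464+22419·103537981567) = (47115579739725224,4642436017523565)
n=4: (47115579739725224,4642436017523565)∘(227528,22419) = (227528·47115579739725224+103·22419·4642436017523565, 227528·4642436017523565+22419·47115579739725224) = (21440227253936863550977,2112568364380001494176)
n=5: (21440227253936863550977,2112568364380001494176)∘(227528,22419) = (227528·21440227253936863550977+103·22419·2112568364380001494176, 227528·2112568364380001494176+22419·21440227253936863550977) = (9756504053220377800313664488,961336909616663523916230291)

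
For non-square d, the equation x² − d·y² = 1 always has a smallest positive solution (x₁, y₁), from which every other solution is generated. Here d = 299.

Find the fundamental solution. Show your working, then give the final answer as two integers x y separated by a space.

√299 = [17; 3,2,3,34, …], period ℓ=4 (even) → k=3
step 0: (17, 1)  from 17·(1,0) + (0,1)
…
step 2: (121, 7)  from 2·(52,3) + (17,1)
step 3: (415, 24)  from 3·(121,7) + (52,3)
(x₁, y₁) = (415, 24);  415² − 299·24² = 1 ✓

415 24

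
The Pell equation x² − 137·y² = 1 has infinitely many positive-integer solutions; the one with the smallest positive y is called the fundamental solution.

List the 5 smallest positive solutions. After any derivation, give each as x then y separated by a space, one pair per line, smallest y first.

√137 → a₀=11, period (1,2,2,1,1,2,2,1,22); ℓ=9 odd so k=17
i=0: a=11 ⇒ p=11, q=1
…
i=2: a=2 ⇒ p=35, q=3
i=3: a=2 ⇒ p=82, q=7
i=4: a=1 ⇒ p=117, q=10
i=5: a=1 ⇒ p=199, q=17
…
i=7: a=2 ⇒ p=1229, q=105
…
i=9: a=22 ⇒ p=39597, q=3383
…
i=11: a=2 ⇒ p=122279, q=10447
…
i=13: a=1 ⇒ p=408178, q=34873
i=14: a=1 ⇒ p=694077, q=59299
…
i=16: a=2 ⇒ p=4286741, q=366241
i=17: a=1 ⇒ p=6083073, q=519712
(x₁, y₁) = (6083073, 519712);  6083073² − 137·519712² = 1 ✓
k=2:  x_2 = 6083073·6083073+137·519712·519712 = 74007554246657,  y_2 = 6083073·519712+519712·6083073 = 6322892069952
k=3:  x_3 = 6083073·74007554246657+137·519712·6322892069952 = 900386710067742990849,  y_3 = 6083073·6322892069952+519712·74007554246657 = 76925228065277725280
k=4:  x_4 = 6083073·900386710067742990849+137·519712·76925228065277725280 = 10954236171143757109591351297,  y_4 = 6083073·76925228065277725280+519712·900386710067742990849 = 935883555725460013412300928
k=5:  x_5 = 6083073·10954236171143757109591351297+137·519712·935883555725460013412300928 = 133270836576615035597116312473600513,  y_5 = 6083073·935883555725460013412300928+519712·10954236171143757109591351297 = 11386095977955005515107946008258208

6083073 519712
74007554246657 6322892069952
900386710067742990849 76925228065277725280
10954236171143757109591351297 935883555725460013412300928
133270836576615035597116312473600513 11386095977955005515107946008258208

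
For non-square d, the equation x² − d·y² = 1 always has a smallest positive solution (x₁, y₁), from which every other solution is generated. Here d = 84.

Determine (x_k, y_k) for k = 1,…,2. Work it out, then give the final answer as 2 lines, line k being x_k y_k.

[9; 6,18] for √84; ℓ=2 ⇒ convergent index 1
k=0  a_k=9  p_k/q_k = 9/1
k=1  a_k=6  p_k/q_k = 55/6
fundamental: x₁=55, y₁=6  (since 3025 − 84·36 = 1)
(55+6√84)^2 = 6049 + 660√84

55 6
6049 660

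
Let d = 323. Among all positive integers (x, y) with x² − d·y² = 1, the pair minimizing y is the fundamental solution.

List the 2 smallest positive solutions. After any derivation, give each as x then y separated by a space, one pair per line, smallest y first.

18 1
647 36

√323 = [17; 1,34, …], period ℓ=2 (even) → k=1
i=0: a=17 ⇒ p=17, q=1
i=1: a=1 ⇒ p=18, q=1
fundamental: x₁=18, y₁=1  (since 324 − 323·1 = 1)
n=2: (18,1)∘(18,1) = (18·18+323·1·1, 18·1+1·18) = (647,36)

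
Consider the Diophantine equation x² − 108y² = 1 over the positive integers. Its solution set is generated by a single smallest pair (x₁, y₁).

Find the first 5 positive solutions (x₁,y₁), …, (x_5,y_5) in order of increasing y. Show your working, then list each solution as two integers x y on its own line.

1351 130
3650401 351260
9863382151 949104390
26650854921601 2564479710520
72010600134783751 6929223228720650

d=108: √d = [10; 2,1,1,4,1,1,2,20] (ℓ=8, even), read p_7/q_7
a_0=10:  p_0=10·1+0=10,  q_0=10·0+1=1
…
a_3=1:  p_3=1·31+21=52,  q_3=1·3+2=5
…
a_6=1:  p_6=1·291+239=530,  q_6=1·28+23=51
a_7=2:  p_7=2·530+291=1351,  q_7=2·51+28=130
fundamental: x₁=1351, y₁=130  (since 1825201 − 108·16900 = 1)
(x_2, y_2) = (1351·1351 + 108·130·130, 1351·130 + 130·1351) = (3650401, 351260)
(x_3, y_3) = (1351·3650401 + 108·130·351260, 1351·351260 + 130·3650401) = (9863382151, 949104390)
(x_4, y_4) = (1351·9863382151 + 108·130·949104390, 1351·949104390 + 130·9863382151) = (26650854921601, 2564479710520)
(x_5, y_5) = (1351·26650854921601 + 108·130·2564479710520, 1351·2564479710520 + 130·26650854921601) = (72010600134783751, 6929223228720650)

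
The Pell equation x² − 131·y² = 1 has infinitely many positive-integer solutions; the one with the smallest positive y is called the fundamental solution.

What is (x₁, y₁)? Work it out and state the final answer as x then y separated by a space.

d=131: √d = [11; 2,4,11,4,2,22] (ℓ=6, even), read p_5/q_5
i=0: a=11 ⇒ p=11, q=1
i=1: a=2 ⇒ p=23, q=2
i=2: a=4 ⇒ p=103, q=9
…
i=4: a=4 ⇒ p=4727, q=413
i=5: a=2 ⇒ p=10610, q=927
fundamental: x₁=10610, y₁=927  (since 112572100 − 131·859329 = 1)

10610 927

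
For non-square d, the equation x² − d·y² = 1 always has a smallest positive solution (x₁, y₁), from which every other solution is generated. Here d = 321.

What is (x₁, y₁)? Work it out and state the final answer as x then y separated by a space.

d=321: √d = [17; 1,10,1,34] (ℓ=4, even), read p_3/q_3
i=0: a=17 ⇒ p=17, q=1
i=1: a=1 ⇒ p=18, q=1
i=2: a=10 ⇒ p=197, q=11
i=3: a=1 ⇒ p=215, q=12
(x₁, y₁) = (215, 12);  215² − 321·12² = 1 ✓

215 12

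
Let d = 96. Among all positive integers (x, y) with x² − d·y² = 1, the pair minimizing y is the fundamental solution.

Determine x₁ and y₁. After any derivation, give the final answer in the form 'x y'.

49 5

√96 → a₀=9, period (1,3,1,18); ℓ=4 even so k=3
k=0  a_k=9  p_k/q_k = 9/1
…
k=2  a_k=3  p_k/q_k = 39/4
k=3  a_k=1  p_k/q_k = 49/5
fundamental: x₁=49, y₁=5  (since 2401 − 96·25 = 1)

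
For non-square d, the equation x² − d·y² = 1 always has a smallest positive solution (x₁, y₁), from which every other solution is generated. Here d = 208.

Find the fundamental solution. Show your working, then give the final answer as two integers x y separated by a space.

√208 = [14; 2,2,1,2,2,28, …], period ℓ=6 (even) → k=5
step 0: (14, 1)  from 14·(1,0) + (0,1)
step 1: (29, 2)  from 2·(14,1) + (1,0)
step 2: (72, 5)  from 2·(29,2) + (14,1)
step 3: (101, 7)  from 1·(72,5) + (29,2)
step 4: (274, 19)  from 2·(101,7) + (72,5)
step 5: (649, 45)  from 2·(274,19) + (101,7)
(x₁, y₁) = (649, 45);  649² − 208·45² = 1 ✓

649 45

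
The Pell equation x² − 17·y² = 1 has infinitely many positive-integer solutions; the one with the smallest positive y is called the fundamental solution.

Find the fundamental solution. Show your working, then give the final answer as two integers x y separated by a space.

33 8

√17 = [4; 8, …], period ℓ=1 (odd) → k=1
step 0: (4, 1)  from 4·(1,0) + (0,1)
step 1: (33, 8)  from 8·(4,1) + (1,0)
→ (33, 8).  Check: 33²=1089, 17·8²=1088, difference 1.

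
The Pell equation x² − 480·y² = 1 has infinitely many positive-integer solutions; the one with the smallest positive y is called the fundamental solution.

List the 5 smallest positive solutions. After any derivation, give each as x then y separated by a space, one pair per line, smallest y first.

d=480: √d = [21; 1,9,1,42] (ℓ=4, even), read p_3/q_3
step 0: (21, 1)  from 21·(1,0) + (0,1)
step 1: (22, 1)  from 1·(21,1) + (1,0)
step 2: (219, 10)  from 9·(22,1) + (21,1)
step 3: (241, 11)  from 1·(219,10) + (22,1)
fundamental: x₁=241, y₁=11  (since 58081 − 480·121 = 1)
(x_2, y_2) = (241·241 + 480·11·11, 241·11 + 11·241) = (116161, 5302)
(x_3, y_3) = (241·116161 + 480·11·5302, 241·5302 + 11·116161) = (55989361, 2555553)
(x_4, y_4) = (241·55989361 + 480·11·2555553, 241·2555553 + 11·55989361) = (26986755841, 1231771244)
(x_5, y_5) = (241·26986755841 + 480·11·1231771244, 241·1231771244 + 11·26986755841) = (13007560326001, 593711184055)

241 11
116161 5302
55989361 2555553
26986755841 1231771244
13007560326001 593711184055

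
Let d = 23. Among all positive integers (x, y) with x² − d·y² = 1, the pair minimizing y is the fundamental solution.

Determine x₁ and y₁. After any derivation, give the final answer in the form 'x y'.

√23 = [4; 1,3,1,8, …], period ℓ=4 (even) → k=3
step 0: (4, 1)  from 4·(1,0) + (0,1)
step 1: (5, 1)  from 1·(4,1) + (1,0)
step 2: (19, 4)  from 3·(5,1) + (4,1)
step 3: (24, 5)  from 1·(19,4) + (5,1)
fundamental: x₁=24, y₁=5  (since 576 − 23·25 = 1)

24 5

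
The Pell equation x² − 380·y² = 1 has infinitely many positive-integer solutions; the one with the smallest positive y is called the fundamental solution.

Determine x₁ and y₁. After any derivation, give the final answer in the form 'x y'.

[19; 2,38] for √380; ℓ=2 ⇒ convergent index 1
step 0: (19, 1)  from 19·(1,0) + (0,1)
step 1: (39, 2)  from 2·(19,1) + (1,0)
→ (39, 2).  Check: 39²=1521, 380·2²=1520, difference 1.

39 2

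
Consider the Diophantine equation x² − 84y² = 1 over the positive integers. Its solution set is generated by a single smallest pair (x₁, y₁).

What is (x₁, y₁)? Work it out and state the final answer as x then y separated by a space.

d=84: √d = [9; 6,18] (ℓ=2, even), read p_1/q_1
k=0  a_k=9  p_k/q_k = 9/1
k=1  a_k=6  p_k/q_k = 55/6
→ (55, 6).  Check: 55²=3025, 84·6²=3024, difference 1.

55 6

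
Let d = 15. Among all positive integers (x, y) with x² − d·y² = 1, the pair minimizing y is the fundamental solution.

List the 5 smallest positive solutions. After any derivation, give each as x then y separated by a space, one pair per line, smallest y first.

√15 → a₀=3, period (1,6); ℓ=2 even so k=1
a_0=3:  p_0=3·1+0=3,  q_0=3·0+1=1
a_1=1:  p_1=1·3+1=4,  q_1=1·1+0=1
(x₁, y₁) = (4, 1);  4² − 15·1² = 1 ✓
(4+1√15)^2 = 31 + 8√15
(4+1√15)^3 = 244 + 63√15
(4+1√15)^4 = 1921 + 496√15
(4+1√15)^5 = 15124 + 3905√15

4 1
31 8
244 63
1921 496
15124 3905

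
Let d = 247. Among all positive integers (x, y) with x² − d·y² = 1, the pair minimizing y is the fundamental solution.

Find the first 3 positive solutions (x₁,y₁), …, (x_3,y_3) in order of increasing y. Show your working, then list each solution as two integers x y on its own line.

√247 = [15; 1,2,1,1,9,1,9,1,1,2,1,30, …], period ℓ=12 (even) → k=11
step 0: (15, 1)  from 15·(1,0) + (0,1)
…
step 4: (110, 7)  from 1·(63,4) + (47,3)
…
step 6: (1163, 74)  from 1·(1053,67) + (110,7)
step 7: (11520, 733)  from 9·(1163,74) + (1053,67)
step 8: (12683, 807)  from 1·(11520,733) + (1163,74)
step 9: (24203, 1540)  from 1·(12683,807) + (11520,733)
step 10: (61089, 3887)  from 2·(24203,1540) + (12683,807)
step 11: (85292, 5427)  from 1·(61089,3887) + (24203,1540)
fundamental: x₁=85292, y₁=5427  (since 7274725264 − 247·29452329 = 1)
(85292+5427√247)^2 = 14549450527 + 925759368√247
(85292+5427√247)^3 = 2481903468612476 + 157919736025485√247

85292 5427
14549450527 925759368
2481903468612476 157919736025485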